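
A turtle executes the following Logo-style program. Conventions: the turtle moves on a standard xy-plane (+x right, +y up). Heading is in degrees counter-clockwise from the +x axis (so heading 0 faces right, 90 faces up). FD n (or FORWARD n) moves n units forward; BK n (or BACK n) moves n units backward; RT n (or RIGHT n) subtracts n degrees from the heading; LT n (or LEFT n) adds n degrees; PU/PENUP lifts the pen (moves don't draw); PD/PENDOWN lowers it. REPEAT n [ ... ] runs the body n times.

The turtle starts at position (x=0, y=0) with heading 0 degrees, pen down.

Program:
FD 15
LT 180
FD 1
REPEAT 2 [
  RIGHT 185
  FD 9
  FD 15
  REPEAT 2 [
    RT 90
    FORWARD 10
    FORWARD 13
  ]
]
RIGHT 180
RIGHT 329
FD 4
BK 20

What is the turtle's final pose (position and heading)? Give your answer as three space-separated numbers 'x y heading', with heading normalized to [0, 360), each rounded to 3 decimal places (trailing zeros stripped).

Answer: -4.955 -51.558 21

Derivation:
Executing turtle program step by step:
Start: pos=(0,0), heading=0, pen down
FD 15: (0,0) -> (15,0) [heading=0, draw]
LT 180: heading 0 -> 180
FD 1: (15,0) -> (14,0) [heading=180, draw]
REPEAT 2 [
  -- iteration 1/2 --
  RT 185: heading 180 -> 355
  FD 9: (14,0) -> (22.966,-0.784) [heading=355, draw]
  FD 15: (22.966,-0.784) -> (37.909,-2.092) [heading=355, draw]
  REPEAT 2 [
    -- iteration 1/2 --
    RT 90: heading 355 -> 265
    FD 10: (37.909,-2.092) -> (37.037,-12.054) [heading=265, draw]
    FD 13: (37.037,-12.054) -> (35.904,-25.004) [heading=265, draw]
    -- iteration 2/2 --
    RT 90: heading 265 -> 175
    FD 10: (35.904,-25.004) -> (25.942,-24.133) [heading=175, draw]
    FD 13: (25.942,-24.133) -> (12.992,-23) [heading=175, draw]
  ]
  -- iteration 2/2 --
  RT 185: heading 175 -> 350
  FD 9: (12.992,-23) -> (21.855,-24.562) [heading=350, draw]
  FD 15: (21.855,-24.562) -> (36.627,-27.167) [heading=350, draw]
  REPEAT 2 [
    -- iteration 1/2 --
    RT 90: heading 350 -> 260
    FD 10: (36.627,-27.167) -> (34.891,-37.015) [heading=260, draw]
    FD 13: (34.891,-37.015) -> (32.633,-49.818) [heading=260, draw]
    -- iteration 2/2 --
    RT 90: heading 260 -> 170
    FD 10: (32.633,-49.818) -> (22.785,-48.081) [heading=170, draw]
    FD 13: (22.785,-48.081) -> (9.983,-45.824) [heading=170, draw]
  ]
]
RT 180: heading 170 -> 350
RT 329: heading 350 -> 21
FD 4: (9.983,-45.824) -> (13.717,-44.39) [heading=21, draw]
BK 20: (13.717,-44.39) -> (-4.955,-51.558) [heading=21, draw]
Final: pos=(-4.955,-51.558), heading=21, 16 segment(s) drawn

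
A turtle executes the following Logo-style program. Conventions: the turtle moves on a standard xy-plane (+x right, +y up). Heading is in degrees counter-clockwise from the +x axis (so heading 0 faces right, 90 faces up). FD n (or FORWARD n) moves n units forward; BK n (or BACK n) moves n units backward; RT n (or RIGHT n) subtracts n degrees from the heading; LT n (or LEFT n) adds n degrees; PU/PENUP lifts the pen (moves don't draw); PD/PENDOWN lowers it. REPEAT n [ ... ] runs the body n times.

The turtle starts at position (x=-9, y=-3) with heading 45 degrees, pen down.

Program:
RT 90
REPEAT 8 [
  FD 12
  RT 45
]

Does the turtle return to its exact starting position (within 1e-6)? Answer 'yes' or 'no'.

Executing turtle program step by step:
Start: pos=(-9,-3), heading=45, pen down
RT 90: heading 45 -> 315
REPEAT 8 [
  -- iteration 1/8 --
  FD 12: (-9,-3) -> (-0.515,-11.485) [heading=315, draw]
  RT 45: heading 315 -> 270
  -- iteration 2/8 --
  FD 12: (-0.515,-11.485) -> (-0.515,-23.485) [heading=270, draw]
  RT 45: heading 270 -> 225
  -- iteration 3/8 --
  FD 12: (-0.515,-23.485) -> (-9,-31.971) [heading=225, draw]
  RT 45: heading 225 -> 180
  -- iteration 4/8 --
  FD 12: (-9,-31.971) -> (-21,-31.971) [heading=180, draw]
  RT 45: heading 180 -> 135
  -- iteration 5/8 --
  FD 12: (-21,-31.971) -> (-29.485,-23.485) [heading=135, draw]
  RT 45: heading 135 -> 90
  -- iteration 6/8 --
  FD 12: (-29.485,-23.485) -> (-29.485,-11.485) [heading=90, draw]
  RT 45: heading 90 -> 45
  -- iteration 7/8 --
  FD 12: (-29.485,-11.485) -> (-21,-3) [heading=45, draw]
  RT 45: heading 45 -> 0
  -- iteration 8/8 --
  FD 12: (-21,-3) -> (-9,-3) [heading=0, draw]
  RT 45: heading 0 -> 315
]
Final: pos=(-9,-3), heading=315, 8 segment(s) drawn

Start position: (-9, -3)
Final position: (-9, -3)
Distance = 0; < 1e-6 -> CLOSED

Answer: yes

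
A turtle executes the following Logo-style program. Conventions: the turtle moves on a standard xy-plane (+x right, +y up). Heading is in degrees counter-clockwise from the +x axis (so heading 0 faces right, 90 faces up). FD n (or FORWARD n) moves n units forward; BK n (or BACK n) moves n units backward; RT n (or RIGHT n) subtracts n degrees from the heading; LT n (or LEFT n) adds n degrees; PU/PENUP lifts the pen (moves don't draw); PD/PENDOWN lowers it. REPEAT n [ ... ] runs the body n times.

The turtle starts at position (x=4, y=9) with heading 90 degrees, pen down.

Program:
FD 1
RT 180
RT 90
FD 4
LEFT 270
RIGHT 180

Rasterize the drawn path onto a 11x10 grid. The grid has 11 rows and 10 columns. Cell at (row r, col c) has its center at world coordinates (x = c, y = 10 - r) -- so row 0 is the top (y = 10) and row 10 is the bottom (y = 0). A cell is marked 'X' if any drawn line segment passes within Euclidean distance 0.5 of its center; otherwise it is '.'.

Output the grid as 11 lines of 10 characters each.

Segment 0: (4,9) -> (4,10)
Segment 1: (4,10) -> (0,10)

Answer: XXXXX.....
....X.....
..........
..........
..........
..........
..........
..........
..........
..........
..........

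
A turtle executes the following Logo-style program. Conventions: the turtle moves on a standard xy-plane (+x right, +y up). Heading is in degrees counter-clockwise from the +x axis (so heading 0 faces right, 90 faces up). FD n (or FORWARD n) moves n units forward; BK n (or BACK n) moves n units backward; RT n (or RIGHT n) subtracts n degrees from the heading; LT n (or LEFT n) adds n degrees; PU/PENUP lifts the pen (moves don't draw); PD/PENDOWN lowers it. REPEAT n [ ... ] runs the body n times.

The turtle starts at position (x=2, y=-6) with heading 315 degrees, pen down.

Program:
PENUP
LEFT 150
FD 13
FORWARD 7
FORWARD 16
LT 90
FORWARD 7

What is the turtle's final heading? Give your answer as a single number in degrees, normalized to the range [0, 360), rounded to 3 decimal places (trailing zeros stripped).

Executing turtle program step by step:
Start: pos=(2,-6), heading=315, pen down
PU: pen up
LT 150: heading 315 -> 105
FD 13: (2,-6) -> (-1.365,6.557) [heading=105, move]
FD 7: (-1.365,6.557) -> (-3.176,13.319) [heading=105, move]
FD 16: (-3.176,13.319) -> (-7.317,28.773) [heading=105, move]
LT 90: heading 105 -> 195
FD 7: (-7.317,28.773) -> (-14.079,26.962) [heading=195, move]
Final: pos=(-14.079,26.962), heading=195, 0 segment(s) drawn

Answer: 195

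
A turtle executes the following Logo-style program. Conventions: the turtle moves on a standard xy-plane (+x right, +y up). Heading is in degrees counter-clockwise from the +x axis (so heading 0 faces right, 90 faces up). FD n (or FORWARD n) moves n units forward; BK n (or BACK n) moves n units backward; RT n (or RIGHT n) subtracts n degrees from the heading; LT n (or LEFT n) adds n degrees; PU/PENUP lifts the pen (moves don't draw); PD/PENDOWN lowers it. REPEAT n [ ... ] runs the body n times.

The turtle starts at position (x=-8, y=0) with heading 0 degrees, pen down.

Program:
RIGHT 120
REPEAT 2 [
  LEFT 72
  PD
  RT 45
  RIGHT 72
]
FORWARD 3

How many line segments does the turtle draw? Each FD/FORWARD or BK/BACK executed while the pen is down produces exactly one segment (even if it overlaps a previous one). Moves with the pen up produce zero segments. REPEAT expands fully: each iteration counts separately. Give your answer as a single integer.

Executing turtle program step by step:
Start: pos=(-8,0), heading=0, pen down
RT 120: heading 0 -> 240
REPEAT 2 [
  -- iteration 1/2 --
  LT 72: heading 240 -> 312
  PD: pen down
  RT 45: heading 312 -> 267
  RT 72: heading 267 -> 195
  -- iteration 2/2 --
  LT 72: heading 195 -> 267
  PD: pen down
  RT 45: heading 267 -> 222
  RT 72: heading 222 -> 150
]
FD 3: (-8,0) -> (-10.598,1.5) [heading=150, draw]
Final: pos=(-10.598,1.5), heading=150, 1 segment(s) drawn
Segments drawn: 1

Answer: 1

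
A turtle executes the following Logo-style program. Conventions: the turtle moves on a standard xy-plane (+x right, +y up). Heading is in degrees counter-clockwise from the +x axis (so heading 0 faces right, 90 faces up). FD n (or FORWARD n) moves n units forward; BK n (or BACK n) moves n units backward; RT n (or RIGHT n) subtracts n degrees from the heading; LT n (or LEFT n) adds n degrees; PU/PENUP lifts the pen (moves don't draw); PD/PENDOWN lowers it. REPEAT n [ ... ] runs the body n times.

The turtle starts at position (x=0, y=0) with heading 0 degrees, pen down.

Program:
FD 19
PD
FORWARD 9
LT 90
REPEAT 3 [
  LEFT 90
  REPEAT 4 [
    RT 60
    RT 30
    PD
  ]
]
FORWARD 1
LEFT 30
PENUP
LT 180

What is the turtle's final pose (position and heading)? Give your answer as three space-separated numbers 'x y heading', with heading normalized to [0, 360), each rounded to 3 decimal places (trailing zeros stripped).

Answer: 29 0 210

Derivation:
Executing turtle program step by step:
Start: pos=(0,0), heading=0, pen down
FD 19: (0,0) -> (19,0) [heading=0, draw]
PD: pen down
FD 9: (19,0) -> (28,0) [heading=0, draw]
LT 90: heading 0 -> 90
REPEAT 3 [
  -- iteration 1/3 --
  LT 90: heading 90 -> 180
  REPEAT 4 [
    -- iteration 1/4 --
    RT 60: heading 180 -> 120
    RT 30: heading 120 -> 90
    PD: pen down
    -- iteration 2/4 --
    RT 60: heading 90 -> 30
    RT 30: heading 30 -> 0
    PD: pen down
    -- iteration 3/4 --
    RT 60: heading 0 -> 300
    RT 30: heading 300 -> 270
    PD: pen down
    -- iteration 4/4 --
    RT 60: heading 270 -> 210
    RT 30: heading 210 -> 180
    PD: pen down
  ]
  -- iteration 2/3 --
  LT 90: heading 180 -> 270
  REPEAT 4 [
    -- iteration 1/4 --
    RT 60: heading 270 -> 210
    RT 30: heading 210 -> 180
    PD: pen down
    -- iteration 2/4 --
    RT 60: heading 180 -> 120
    RT 30: heading 120 -> 90
    PD: pen down
    -- iteration 3/4 --
    RT 60: heading 90 -> 30
    RT 30: heading 30 -> 0
    PD: pen down
    -- iteration 4/4 --
    RT 60: heading 0 -> 300
    RT 30: heading 300 -> 270
    PD: pen down
  ]
  -- iteration 3/3 --
  LT 90: heading 270 -> 0
  REPEAT 4 [
    -- iteration 1/4 --
    RT 60: heading 0 -> 300
    RT 30: heading 300 -> 270
    PD: pen down
    -- iteration 2/4 --
    RT 60: heading 270 -> 210
    RT 30: heading 210 -> 180
    PD: pen down
    -- iteration 3/4 --
    RT 60: heading 180 -> 120
    RT 30: heading 120 -> 90
    PD: pen down
    -- iteration 4/4 --
    RT 60: heading 90 -> 30
    RT 30: heading 30 -> 0
    PD: pen down
  ]
]
FD 1: (28,0) -> (29,0) [heading=0, draw]
LT 30: heading 0 -> 30
PU: pen up
LT 180: heading 30 -> 210
Final: pos=(29,0), heading=210, 3 segment(s) drawn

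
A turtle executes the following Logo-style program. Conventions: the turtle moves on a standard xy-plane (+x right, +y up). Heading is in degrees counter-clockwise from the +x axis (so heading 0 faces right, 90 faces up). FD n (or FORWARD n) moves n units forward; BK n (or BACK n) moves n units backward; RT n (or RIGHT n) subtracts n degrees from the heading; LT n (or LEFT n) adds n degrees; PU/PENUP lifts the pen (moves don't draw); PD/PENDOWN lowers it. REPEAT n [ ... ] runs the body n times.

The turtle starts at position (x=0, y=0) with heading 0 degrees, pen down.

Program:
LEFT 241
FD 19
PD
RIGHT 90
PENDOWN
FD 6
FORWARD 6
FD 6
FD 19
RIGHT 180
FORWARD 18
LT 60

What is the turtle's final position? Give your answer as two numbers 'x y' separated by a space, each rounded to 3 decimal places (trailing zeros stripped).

Answer: -25.829 -7.406

Derivation:
Executing turtle program step by step:
Start: pos=(0,0), heading=0, pen down
LT 241: heading 0 -> 241
FD 19: (0,0) -> (-9.211,-16.618) [heading=241, draw]
PD: pen down
RT 90: heading 241 -> 151
PD: pen down
FD 6: (-9.211,-16.618) -> (-14.459,-13.709) [heading=151, draw]
FD 6: (-14.459,-13.709) -> (-19.707,-10.8) [heading=151, draw]
FD 6: (-19.707,-10.8) -> (-24.955,-7.891) [heading=151, draw]
FD 19: (-24.955,-7.891) -> (-41.572,1.32) [heading=151, draw]
RT 180: heading 151 -> 331
FD 18: (-41.572,1.32) -> (-25.829,-7.406) [heading=331, draw]
LT 60: heading 331 -> 31
Final: pos=(-25.829,-7.406), heading=31, 6 segment(s) drawn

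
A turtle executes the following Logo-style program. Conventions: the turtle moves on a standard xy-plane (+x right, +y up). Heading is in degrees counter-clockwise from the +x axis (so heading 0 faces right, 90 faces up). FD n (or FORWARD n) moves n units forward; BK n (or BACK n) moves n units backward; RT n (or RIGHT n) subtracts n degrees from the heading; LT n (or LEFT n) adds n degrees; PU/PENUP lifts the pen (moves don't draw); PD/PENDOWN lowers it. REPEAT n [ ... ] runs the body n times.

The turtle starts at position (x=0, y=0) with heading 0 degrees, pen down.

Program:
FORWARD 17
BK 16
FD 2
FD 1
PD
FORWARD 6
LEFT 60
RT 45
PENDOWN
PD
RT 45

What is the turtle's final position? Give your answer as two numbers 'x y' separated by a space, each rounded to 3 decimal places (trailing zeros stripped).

Executing turtle program step by step:
Start: pos=(0,0), heading=0, pen down
FD 17: (0,0) -> (17,0) [heading=0, draw]
BK 16: (17,0) -> (1,0) [heading=0, draw]
FD 2: (1,0) -> (3,0) [heading=0, draw]
FD 1: (3,0) -> (4,0) [heading=0, draw]
PD: pen down
FD 6: (4,0) -> (10,0) [heading=0, draw]
LT 60: heading 0 -> 60
RT 45: heading 60 -> 15
PD: pen down
PD: pen down
RT 45: heading 15 -> 330
Final: pos=(10,0), heading=330, 5 segment(s) drawn

Answer: 10 0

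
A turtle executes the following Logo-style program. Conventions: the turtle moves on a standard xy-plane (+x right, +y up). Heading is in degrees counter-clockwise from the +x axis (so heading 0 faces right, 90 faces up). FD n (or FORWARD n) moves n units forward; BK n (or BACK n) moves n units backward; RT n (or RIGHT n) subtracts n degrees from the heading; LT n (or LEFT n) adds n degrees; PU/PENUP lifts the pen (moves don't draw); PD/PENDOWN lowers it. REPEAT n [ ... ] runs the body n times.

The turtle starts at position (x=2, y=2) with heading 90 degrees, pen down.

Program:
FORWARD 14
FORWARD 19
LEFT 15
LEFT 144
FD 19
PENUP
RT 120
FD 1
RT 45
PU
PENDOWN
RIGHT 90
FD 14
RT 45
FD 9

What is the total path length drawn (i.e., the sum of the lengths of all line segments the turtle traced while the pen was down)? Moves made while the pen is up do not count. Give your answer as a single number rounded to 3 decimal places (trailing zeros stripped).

Executing turtle program step by step:
Start: pos=(2,2), heading=90, pen down
FD 14: (2,2) -> (2,16) [heading=90, draw]
FD 19: (2,16) -> (2,35) [heading=90, draw]
LT 15: heading 90 -> 105
LT 144: heading 105 -> 249
FD 19: (2,35) -> (-4.809,17.262) [heading=249, draw]
PU: pen up
RT 120: heading 249 -> 129
FD 1: (-4.809,17.262) -> (-5.438,18.039) [heading=129, move]
RT 45: heading 129 -> 84
PU: pen up
PD: pen down
RT 90: heading 84 -> 354
FD 14: (-5.438,18.039) -> (8.485,16.576) [heading=354, draw]
RT 45: heading 354 -> 309
FD 9: (8.485,16.576) -> (14.149,9.581) [heading=309, draw]
Final: pos=(14.149,9.581), heading=309, 5 segment(s) drawn

Segment lengths:
  seg 1: (2,2) -> (2,16), length = 14
  seg 2: (2,16) -> (2,35), length = 19
  seg 3: (2,35) -> (-4.809,17.262), length = 19
  seg 4: (-5.438,18.039) -> (8.485,16.576), length = 14
  seg 5: (8.485,16.576) -> (14.149,9.581), length = 9
Total = 75

Answer: 75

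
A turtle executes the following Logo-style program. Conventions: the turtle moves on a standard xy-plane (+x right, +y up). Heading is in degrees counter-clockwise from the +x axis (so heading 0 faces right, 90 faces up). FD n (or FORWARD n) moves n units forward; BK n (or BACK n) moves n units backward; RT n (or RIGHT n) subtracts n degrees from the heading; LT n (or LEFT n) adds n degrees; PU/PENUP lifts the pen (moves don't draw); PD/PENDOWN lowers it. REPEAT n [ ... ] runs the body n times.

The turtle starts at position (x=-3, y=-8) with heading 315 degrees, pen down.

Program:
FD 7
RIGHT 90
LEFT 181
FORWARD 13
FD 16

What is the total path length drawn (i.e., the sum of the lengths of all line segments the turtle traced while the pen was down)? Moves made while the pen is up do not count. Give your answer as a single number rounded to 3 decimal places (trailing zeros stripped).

Answer: 36

Derivation:
Executing turtle program step by step:
Start: pos=(-3,-8), heading=315, pen down
FD 7: (-3,-8) -> (1.95,-12.95) [heading=315, draw]
RT 90: heading 315 -> 225
LT 181: heading 225 -> 46
FD 13: (1.95,-12.95) -> (10.98,-3.598) [heading=46, draw]
FD 16: (10.98,-3.598) -> (22.095,7.911) [heading=46, draw]
Final: pos=(22.095,7.911), heading=46, 3 segment(s) drawn

Segment lengths:
  seg 1: (-3,-8) -> (1.95,-12.95), length = 7
  seg 2: (1.95,-12.95) -> (10.98,-3.598), length = 13
  seg 3: (10.98,-3.598) -> (22.095,7.911), length = 16
Total = 36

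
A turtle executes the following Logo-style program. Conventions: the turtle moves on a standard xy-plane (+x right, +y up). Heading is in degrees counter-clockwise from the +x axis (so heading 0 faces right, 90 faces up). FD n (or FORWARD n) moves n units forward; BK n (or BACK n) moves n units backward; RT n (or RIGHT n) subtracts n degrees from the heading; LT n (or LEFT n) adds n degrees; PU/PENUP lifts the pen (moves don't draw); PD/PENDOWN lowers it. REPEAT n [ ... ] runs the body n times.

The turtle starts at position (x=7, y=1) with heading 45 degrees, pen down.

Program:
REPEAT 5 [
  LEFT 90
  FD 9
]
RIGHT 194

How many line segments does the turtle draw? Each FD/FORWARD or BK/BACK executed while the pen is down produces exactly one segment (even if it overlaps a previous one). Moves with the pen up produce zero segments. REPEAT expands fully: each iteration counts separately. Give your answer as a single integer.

Answer: 5

Derivation:
Executing turtle program step by step:
Start: pos=(7,1), heading=45, pen down
REPEAT 5 [
  -- iteration 1/5 --
  LT 90: heading 45 -> 135
  FD 9: (7,1) -> (0.636,7.364) [heading=135, draw]
  -- iteration 2/5 --
  LT 90: heading 135 -> 225
  FD 9: (0.636,7.364) -> (-5.728,1) [heading=225, draw]
  -- iteration 3/5 --
  LT 90: heading 225 -> 315
  FD 9: (-5.728,1) -> (0.636,-5.364) [heading=315, draw]
  -- iteration 4/5 --
  LT 90: heading 315 -> 45
  FD 9: (0.636,-5.364) -> (7,1) [heading=45, draw]
  -- iteration 5/5 --
  LT 90: heading 45 -> 135
  FD 9: (7,1) -> (0.636,7.364) [heading=135, draw]
]
RT 194: heading 135 -> 301
Final: pos=(0.636,7.364), heading=301, 5 segment(s) drawn
Segments drawn: 5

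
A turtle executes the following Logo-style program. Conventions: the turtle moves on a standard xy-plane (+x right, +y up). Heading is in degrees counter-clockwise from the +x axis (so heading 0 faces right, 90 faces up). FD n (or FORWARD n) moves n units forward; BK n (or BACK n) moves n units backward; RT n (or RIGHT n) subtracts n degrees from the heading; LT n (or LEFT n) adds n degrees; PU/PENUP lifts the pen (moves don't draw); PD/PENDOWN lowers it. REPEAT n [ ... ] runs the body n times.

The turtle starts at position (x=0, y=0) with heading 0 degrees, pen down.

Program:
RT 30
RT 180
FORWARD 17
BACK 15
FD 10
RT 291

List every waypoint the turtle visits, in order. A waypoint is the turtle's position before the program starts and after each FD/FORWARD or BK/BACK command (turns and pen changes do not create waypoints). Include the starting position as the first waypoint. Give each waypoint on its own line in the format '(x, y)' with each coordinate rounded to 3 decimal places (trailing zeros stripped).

Answer: (0, 0)
(-14.722, 8.5)
(-1.732, 1)
(-10.392, 6)

Derivation:
Executing turtle program step by step:
Start: pos=(0,0), heading=0, pen down
RT 30: heading 0 -> 330
RT 180: heading 330 -> 150
FD 17: (0,0) -> (-14.722,8.5) [heading=150, draw]
BK 15: (-14.722,8.5) -> (-1.732,1) [heading=150, draw]
FD 10: (-1.732,1) -> (-10.392,6) [heading=150, draw]
RT 291: heading 150 -> 219
Final: pos=(-10.392,6), heading=219, 3 segment(s) drawn
Waypoints (4 total):
(0, 0)
(-14.722, 8.5)
(-1.732, 1)
(-10.392, 6)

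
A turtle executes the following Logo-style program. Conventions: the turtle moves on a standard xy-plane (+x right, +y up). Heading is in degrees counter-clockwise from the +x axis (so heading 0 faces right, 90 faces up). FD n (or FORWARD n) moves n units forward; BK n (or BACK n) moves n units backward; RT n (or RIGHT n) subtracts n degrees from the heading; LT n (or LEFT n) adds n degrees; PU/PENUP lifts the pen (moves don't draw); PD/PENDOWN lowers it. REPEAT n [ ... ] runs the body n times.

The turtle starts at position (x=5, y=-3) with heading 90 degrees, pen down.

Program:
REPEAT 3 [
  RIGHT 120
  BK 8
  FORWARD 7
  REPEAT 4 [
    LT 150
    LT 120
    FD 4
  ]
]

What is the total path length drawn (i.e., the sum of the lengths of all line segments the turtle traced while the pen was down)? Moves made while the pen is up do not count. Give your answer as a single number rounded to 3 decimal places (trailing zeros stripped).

Executing turtle program step by step:
Start: pos=(5,-3), heading=90, pen down
REPEAT 3 [
  -- iteration 1/3 --
  RT 120: heading 90 -> 330
  BK 8: (5,-3) -> (-1.928,1) [heading=330, draw]
  FD 7: (-1.928,1) -> (4.134,-2.5) [heading=330, draw]
  REPEAT 4 [
    -- iteration 1/4 --
    LT 150: heading 330 -> 120
    LT 120: heading 120 -> 240
    FD 4: (4.134,-2.5) -> (2.134,-5.964) [heading=240, draw]
    -- iteration 2/4 --
    LT 150: heading 240 -> 30
    LT 120: heading 30 -> 150
    FD 4: (2.134,-5.964) -> (-1.33,-3.964) [heading=150, draw]
    -- iteration 3/4 --
    LT 150: heading 150 -> 300
    LT 120: heading 300 -> 60
    FD 4: (-1.33,-3.964) -> (0.67,-0.5) [heading=60, draw]
    -- iteration 4/4 --
    LT 150: heading 60 -> 210
    LT 120: heading 210 -> 330
    FD 4: (0.67,-0.5) -> (4.134,-2.5) [heading=330, draw]
  ]
  -- iteration 2/3 --
  RT 120: heading 330 -> 210
  BK 8: (4.134,-2.5) -> (11.062,1.5) [heading=210, draw]
  FD 7: (11.062,1.5) -> (5,-2) [heading=210, draw]
  REPEAT 4 [
    -- iteration 1/4 --
    LT 150: heading 210 -> 0
    LT 120: heading 0 -> 120
    FD 4: (5,-2) -> (3,1.464) [heading=120, draw]
    -- iteration 2/4 --
    LT 150: heading 120 -> 270
    LT 120: heading 270 -> 30
    FD 4: (3,1.464) -> (6.464,3.464) [heading=30, draw]
    -- iteration 3/4 --
    LT 150: heading 30 -> 180
    LT 120: heading 180 -> 300
    FD 4: (6.464,3.464) -> (8.464,0) [heading=300, draw]
    -- iteration 4/4 --
    LT 150: heading 300 -> 90
    LT 120: heading 90 -> 210
    FD 4: (8.464,0) -> (5,-2) [heading=210, draw]
  ]
  -- iteration 3/3 --
  RT 120: heading 210 -> 90
  BK 8: (5,-2) -> (5,-10) [heading=90, draw]
  FD 7: (5,-10) -> (5,-3) [heading=90, draw]
  REPEAT 4 [
    -- iteration 1/4 --
    LT 150: heading 90 -> 240
    LT 120: heading 240 -> 0
    FD 4: (5,-3) -> (9,-3) [heading=0, draw]
    -- iteration 2/4 --
    LT 150: heading 0 -> 150
    LT 120: heading 150 -> 270
    FD 4: (9,-3) -> (9,-7) [heading=270, draw]
    -- iteration 3/4 --
    LT 150: heading 270 -> 60
    LT 120: heading 60 -> 180
    FD 4: (9,-7) -> (5,-7) [heading=180, draw]
    -- iteration 4/4 --
    LT 150: heading 180 -> 330
    LT 120: heading 330 -> 90
    FD 4: (5,-7) -> (5,-3) [heading=90, draw]
  ]
]
Final: pos=(5,-3), heading=90, 18 segment(s) drawn

Segment lengths:
  seg 1: (5,-3) -> (-1.928,1), length = 8
  seg 2: (-1.928,1) -> (4.134,-2.5), length = 7
  seg 3: (4.134,-2.5) -> (2.134,-5.964), length = 4
  seg 4: (2.134,-5.964) -> (-1.33,-3.964), length = 4
  seg 5: (-1.33,-3.964) -> (0.67,-0.5), length = 4
  seg 6: (0.67,-0.5) -> (4.134,-2.5), length = 4
  seg 7: (4.134,-2.5) -> (11.062,1.5), length = 8
  seg 8: (11.062,1.5) -> (5,-2), length = 7
  seg 9: (5,-2) -> (3,1.464), length = 4
  seg 10: (3,1.464) -> (6.464,3.464), length = 4
  seg 11: (6.464,3.464) -> (8.464,0), length = 4
  seg 12: (8.464,0) -> (5,-2), length = 4
  seg 13: (5,-2) -> (5,-10), length = 8
  seg 14: (5,-10) -> (5,-3), length = 7
  seg 15: (5,-3) -> (9,-3), length = 4
  seg 16: (9,-3) -> (9,-7), length = 4
  seg 17: (9,-7) -> (5,-7), length = 4
  seg 18: (5,-7) -> (5,-3), length = 4
Total = 93

Answer: 93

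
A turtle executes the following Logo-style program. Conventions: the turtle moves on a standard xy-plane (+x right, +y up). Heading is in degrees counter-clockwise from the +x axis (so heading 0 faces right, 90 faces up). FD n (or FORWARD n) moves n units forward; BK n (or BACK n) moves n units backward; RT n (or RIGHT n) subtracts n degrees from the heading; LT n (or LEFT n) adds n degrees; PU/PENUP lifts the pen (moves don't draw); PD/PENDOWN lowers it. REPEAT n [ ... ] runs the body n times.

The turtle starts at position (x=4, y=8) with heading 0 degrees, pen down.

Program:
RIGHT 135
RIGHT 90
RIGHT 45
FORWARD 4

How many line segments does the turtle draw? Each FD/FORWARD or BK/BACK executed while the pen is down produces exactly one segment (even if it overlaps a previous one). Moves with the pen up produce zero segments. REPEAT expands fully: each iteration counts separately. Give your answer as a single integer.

Executing turtle program step by step:
Start: pos=(4,8), heading=0, pen down
RT 135: heading 0 -> 225
RT 90: heading 225 -> 135
RT 45: heading 135 -> 90
FD 4: (4,8) -> (4,12) [heading=90, draw]
Final: pos=(4,12), heading=90, 1 segment(s) drawn
Segments drawn: 1

Answer: 1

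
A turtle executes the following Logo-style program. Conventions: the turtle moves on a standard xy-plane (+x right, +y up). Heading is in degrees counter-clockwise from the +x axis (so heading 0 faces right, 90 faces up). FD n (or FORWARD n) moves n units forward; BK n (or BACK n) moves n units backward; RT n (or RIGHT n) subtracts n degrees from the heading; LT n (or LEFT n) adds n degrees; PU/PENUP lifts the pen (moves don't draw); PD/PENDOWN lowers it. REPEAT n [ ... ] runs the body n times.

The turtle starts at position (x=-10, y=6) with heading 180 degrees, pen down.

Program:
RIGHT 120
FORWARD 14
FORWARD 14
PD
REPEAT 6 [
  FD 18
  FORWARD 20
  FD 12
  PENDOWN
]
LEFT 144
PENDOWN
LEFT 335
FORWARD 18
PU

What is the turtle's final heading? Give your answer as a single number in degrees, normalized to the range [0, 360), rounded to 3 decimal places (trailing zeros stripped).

Executing turtle program step by step:
Start: pos=(-10,6), heading=180, pen down
RT 120: heading 180 -> 60
FD 14: (-10,6) -> (-3,18.124) [heading=60, draw]
FD 14: (-3,18.124) -> (4,30.249) [heading=60, draw]
PD: pen down
REPEAT 6 [
  -- iteration 1/6 --
  FD 18: (4,30.249) -> (13,45.837) [heading=60, draw]
  FD 20: (13,45.837) -> (23,63.158) [heading=60, draw]
  FD 12: (23,63.158) -> (29,73.55) [heading=60, draw]
  PD: pen down
  -- iteration 2/6 --
  FD 18: (29,73.55) -> (38,89.138) [heading=60, draw]
  FD 20: (38,89.138) -> (48,106.459) [heading=60, draw]
  FD 12: (48,106.459) -> (54,116.851) [heading=60, draw]
  PD: pen down
  -- iteration 3/6 --
  FD 18: (54,116.851) -> (63,132.44) [heading=60, draw]
  FD 20: (63,132.44) -> (73,149.76) [heading=60, draw]
  FD 12: (73,149.76) -> (79,160.153) [heading=60, draw]
  PD: pen down
  -- iteration 4/6 --
  FD 18: (79,160.153) -> (88,175.741) [heading=60, draw]
  FD 20: (88,175.741) -> (98,193.061) [heading=60, draw]
  FD 12: (98,193.061) -> (104,203.454) [heading=60, draw]
  PD: pen down
  -- iteration 5/6 --
  FD 18: (104,203.454) -> (113,219.042) [heading=60, draw]
  FD 20: (113,219.042) -> (123,236.363) [heading=60, draw]
  FD 12: (123,236.363) -> (129,246.755) [heading=60, draw]
  PD: pen down
  -- iteration 6/6 --
  FD 18: (129,246.755) -> (138,262.344) [heading=60, draw]
  FD 20: (138,262.344) -> (148,279.664) [heading=60, draw]
  FD 12: (148,279.664) -> (154,290.056) [heading=60, draw]
  PD: pen down
]
LT 144: heading 60 -> 204
PD: pen down
LT 335: heading 204 -> 179
FD 18: (154,290.056) -> (136.003,290.37) [heading=179, draw]
PU: pen up
Final: pos=(136.003,290.37), heading=179, 21 segment(s) drawn

Answer: 179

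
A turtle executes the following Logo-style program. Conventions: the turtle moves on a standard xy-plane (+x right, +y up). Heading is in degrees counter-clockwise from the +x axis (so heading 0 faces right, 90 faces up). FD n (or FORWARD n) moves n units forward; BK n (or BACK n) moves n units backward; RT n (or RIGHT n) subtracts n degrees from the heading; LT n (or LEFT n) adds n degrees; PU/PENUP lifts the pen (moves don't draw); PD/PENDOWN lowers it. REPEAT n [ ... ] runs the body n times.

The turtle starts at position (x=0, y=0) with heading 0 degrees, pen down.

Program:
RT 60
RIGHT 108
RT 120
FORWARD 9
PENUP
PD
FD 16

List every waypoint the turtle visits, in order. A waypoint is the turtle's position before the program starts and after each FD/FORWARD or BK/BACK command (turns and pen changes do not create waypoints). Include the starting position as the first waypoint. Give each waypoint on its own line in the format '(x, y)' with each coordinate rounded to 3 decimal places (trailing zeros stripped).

Answer: (0, 0)
(2.781, 8.56)
(7.725, 23.776)

Derivation:
Executing turtle program step by step:
Start: pos=(0,0), heading=0, pen down
RT 60: heading 0 -> 300
RT 108: heading 300 -> 192
RT 120: heading 192 -> 72
FD 9: (0,0) -> (2.781,8.56) [heading=72, draw]
PU: pen up
PD: pen down
FD 16: (2.781,8.56) -> (7.725,23.776) [heading=72, draw]
Final: pos=(7.725,23.776), heading=72, 2 segment(s) drawn
Waypoints (3 total):
(0, 0)
(2.781, 8.56)
(7.725, 23.776)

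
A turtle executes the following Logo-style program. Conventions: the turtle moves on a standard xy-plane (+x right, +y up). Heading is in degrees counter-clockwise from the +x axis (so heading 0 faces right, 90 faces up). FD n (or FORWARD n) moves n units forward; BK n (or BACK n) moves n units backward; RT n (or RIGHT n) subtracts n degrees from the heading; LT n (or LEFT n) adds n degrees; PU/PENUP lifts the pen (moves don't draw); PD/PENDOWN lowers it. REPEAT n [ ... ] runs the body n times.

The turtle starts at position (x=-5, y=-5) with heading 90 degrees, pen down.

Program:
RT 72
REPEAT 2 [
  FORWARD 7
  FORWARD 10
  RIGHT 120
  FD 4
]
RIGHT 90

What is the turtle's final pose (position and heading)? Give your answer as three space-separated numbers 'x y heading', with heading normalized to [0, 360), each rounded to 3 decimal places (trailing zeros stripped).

Executing turtle program step by step:
Start: pos=(-5,-5), heading=90, pen down
RT 72: heading 90 -> 18
REPEAT 2 [
  -- iteration 1/2 --
  FD 7: (-5,-5) -> (1.657,-2.837) [heading=18, draw]
  FD 10: (1.657,-2.837) -> (11.168,0.253) [heading=18, draw]
  RT 120: heading 18 -> 258
  FD 4: (11.168,0.253) -> (10.336,-3.659) [heading=258, draw]
  -- iteration 2/2 --
  FD 7: (10.336,-3.659) -> (8.881,-10.506) [heading=258, draw]
  FD 10: (8.881,-10.506) -> (6.802,-20.288) [heading=258, draw]
  RT 120: heading 258 -> 138
  FD 4: (6.802,-20.288) -> (3.829,-17.611) [heading=138, draw]
]
RT 90: heading 138 -> 48
Final: pos=(3.829,-17.611), heading=48, 6 segment(s) drawn

Answer: 3.829 -17.611 48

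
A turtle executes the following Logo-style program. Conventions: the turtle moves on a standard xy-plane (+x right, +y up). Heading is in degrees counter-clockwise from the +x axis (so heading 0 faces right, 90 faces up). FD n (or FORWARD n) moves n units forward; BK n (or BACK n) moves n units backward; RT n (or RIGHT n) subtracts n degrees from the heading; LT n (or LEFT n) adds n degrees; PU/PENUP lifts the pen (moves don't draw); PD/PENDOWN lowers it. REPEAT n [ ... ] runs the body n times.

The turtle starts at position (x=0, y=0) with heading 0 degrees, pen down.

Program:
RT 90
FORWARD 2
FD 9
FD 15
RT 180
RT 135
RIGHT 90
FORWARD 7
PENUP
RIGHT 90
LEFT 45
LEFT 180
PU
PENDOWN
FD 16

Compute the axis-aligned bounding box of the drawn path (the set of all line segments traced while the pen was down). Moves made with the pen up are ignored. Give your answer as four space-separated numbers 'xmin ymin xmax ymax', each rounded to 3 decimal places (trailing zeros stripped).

Executing turtle program step by step:
Start: pos=(0,0), heading=0, pen down
RT 90: heading 0 -> 270
FD 2: (0,0) -> (0,-2) [heading=270, draw]
FD 9: (0,-2) -> (0,-11) [heading=270, draw]
FD 15: (0,-11) -> (0,-26) [heading=270, draw]
RT 180: heading 270 -> 90
RT 135: heading 90 -> 315
RT 90: heading 315 -> 225
FD 7: (0,-26) -> (-4.95,-30.95) [heading=225, draw]
PU: pen up
RT 90: heading 225 -> 135
LT 45: heading 135 -> 180
LT 180: heading 180 -> 0
PU: pen up
PD: pen down
FD 16: (-4.95,-30.95) -> (11.05,-30.95) [heading=0, draw]
Final: pos=(11.05,-30.95), heading=0, 5 segment(s) drawn

Segment endpoints: x in {-4.95, 0, 0, 0, 0, 11.05}, y in {-30.95, -30.95, -26, -11, -2, 0}
xmin=-4.95, ymin=-30.95, xmax=11.05, ymax=0

Answer: -4.95 -30.95 11.05 0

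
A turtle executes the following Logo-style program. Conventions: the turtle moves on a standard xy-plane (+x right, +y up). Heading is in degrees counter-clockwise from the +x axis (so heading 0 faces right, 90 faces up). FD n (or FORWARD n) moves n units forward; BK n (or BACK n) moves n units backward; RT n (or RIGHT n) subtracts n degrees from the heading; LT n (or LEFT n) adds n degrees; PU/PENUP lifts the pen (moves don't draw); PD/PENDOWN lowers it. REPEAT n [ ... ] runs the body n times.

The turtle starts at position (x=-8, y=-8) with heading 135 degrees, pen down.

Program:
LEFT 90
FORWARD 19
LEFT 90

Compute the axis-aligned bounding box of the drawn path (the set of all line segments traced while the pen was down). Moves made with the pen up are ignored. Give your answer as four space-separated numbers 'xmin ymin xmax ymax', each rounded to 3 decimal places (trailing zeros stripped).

Answer: -21.435 -21.435 -8 -8

Derivation:
Executing turtle program step by step:
Start: pos=(-8,-8), heading=135, pen down
LT 90: heading 135 -> 225
FD 19: (-8,-8) -> (-21.435,-21.435) [heading=225, draw]
LT 90: heading 225 -> 315
Final: pos=(-21.435,-21.435), heading=315, 1 segment(s) drawn

Segment endpoints: x in {-21.435, -8}, y in {-21.435, -8}
xmin=-21.435, ymin=-21.435, xmax=-8, ymax=-8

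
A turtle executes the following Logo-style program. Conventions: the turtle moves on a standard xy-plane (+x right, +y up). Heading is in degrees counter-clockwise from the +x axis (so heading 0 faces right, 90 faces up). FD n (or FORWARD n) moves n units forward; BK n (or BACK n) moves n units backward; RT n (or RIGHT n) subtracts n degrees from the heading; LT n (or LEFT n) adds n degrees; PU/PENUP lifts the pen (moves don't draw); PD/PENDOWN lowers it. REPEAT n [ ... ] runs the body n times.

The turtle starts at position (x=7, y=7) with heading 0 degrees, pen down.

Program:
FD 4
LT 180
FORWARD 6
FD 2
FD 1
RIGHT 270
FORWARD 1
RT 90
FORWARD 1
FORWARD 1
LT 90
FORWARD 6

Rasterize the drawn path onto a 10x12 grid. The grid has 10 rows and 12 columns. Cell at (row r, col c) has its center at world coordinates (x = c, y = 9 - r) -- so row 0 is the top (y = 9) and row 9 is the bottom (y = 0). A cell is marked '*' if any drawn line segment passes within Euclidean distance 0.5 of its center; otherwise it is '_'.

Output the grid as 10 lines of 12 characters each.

Answer: ____________
____________
__**********
***_________
*___________
*___________
*___________
*___________
*___________
*___________

Derivation:
Segment 0: (7,7) -> (11,7)
Segment 1: (11,7) -> (5,7)
Segment 2: (5,7) -> (3,7)
Segment 3: (3,7) -> (2,7)
Segment 4: (2,7) -> (2,6)
Segment 5: (2,6) -> (1,6)
Segment 6: (1,6) -> (0,6)
Segment 7: (0,6) -> (0,0)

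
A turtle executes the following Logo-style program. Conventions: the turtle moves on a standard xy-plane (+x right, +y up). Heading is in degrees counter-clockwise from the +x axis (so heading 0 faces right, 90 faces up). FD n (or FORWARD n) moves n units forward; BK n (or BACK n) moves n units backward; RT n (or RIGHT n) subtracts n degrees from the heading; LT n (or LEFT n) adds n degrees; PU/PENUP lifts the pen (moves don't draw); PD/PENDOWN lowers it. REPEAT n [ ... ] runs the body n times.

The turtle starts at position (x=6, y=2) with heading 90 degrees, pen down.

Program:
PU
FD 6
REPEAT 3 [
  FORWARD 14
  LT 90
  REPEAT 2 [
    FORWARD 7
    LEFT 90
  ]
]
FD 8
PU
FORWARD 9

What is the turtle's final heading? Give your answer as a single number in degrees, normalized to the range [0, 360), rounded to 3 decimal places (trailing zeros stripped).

Executing turtle program step by step:
Start: pos=(6,2), heading=90, pen down
PU: pen up
FD 6: (6,2) -> (6,8) [heading=90, move]
REPEAT 3 [
  -- iteration 1/3 --
  FD 14: (6,8) -> (6,22) [heading=90, move]
  LT 90: heading 90 -> 180
  REPEAT 2 [
    -- iteration 1/2 --
    FD 7: (6,22) -> (-1,22) [heading=180, move]
    LT 90: heading 180 -> 270
    -- iteration 2/2 --
    FD 7: (-1,22) -> (-1,15) [heading=270, move]
    LT 90: heading 270 -> 0
  ]
  -- iteration 2/3 --
  FD 14: (-1,15) -> (13,15) [heading=0, move]
  LT 90: heading 0 -> 90
  REPEAT 2 [
    -- iteration 1/2 --
    FD 7: (13,15) -> (13,22) [heading=90, move]
    LT 90: heading 90 -> 180
    -- iteration 2/2 --
    FD 7: (13,22) -> (6,22) [heading=180, move]
    LT 90: heading 180 -> 270
  ]
  -- iteration 3/3 --
  FD 14: (6,22) -> (6,8) [heading=270, move]
  LT 90: heading 270 -> 0
  REPEAT 2 [
    -- iteration 1/2 --
    FD 7: (6,8) -> (13,8) [heading=0, move]
    LT 90: heading 0 -> 90
    -- iteration 2/2 --
    FD 7: (13,8) -> (13,15) [heading=90, move]
    LT 90: heading 90 -> 180
  ]
]
FD 8: (13,15) -> (5,15) [heading=180, move]
PU: pen up
FD 9: (5,15) -> (-4,15) [heading=180, move]
Final: pos=(-4,15), heading=180, 0 segment(s) drawn

Answer: 180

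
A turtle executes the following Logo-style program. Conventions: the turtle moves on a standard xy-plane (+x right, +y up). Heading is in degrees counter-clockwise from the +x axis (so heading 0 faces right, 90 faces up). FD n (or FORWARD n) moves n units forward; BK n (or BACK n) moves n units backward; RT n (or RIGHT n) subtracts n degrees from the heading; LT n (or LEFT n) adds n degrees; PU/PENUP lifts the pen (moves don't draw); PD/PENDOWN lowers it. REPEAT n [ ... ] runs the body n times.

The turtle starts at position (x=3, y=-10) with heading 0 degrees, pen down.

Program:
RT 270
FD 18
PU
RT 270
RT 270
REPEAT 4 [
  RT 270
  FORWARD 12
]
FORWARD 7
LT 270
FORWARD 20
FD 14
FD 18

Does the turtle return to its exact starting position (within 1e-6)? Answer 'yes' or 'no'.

Answer: no

Derivation:
Executing turtle program step by step:
Start: pos=(3,-10), heading=0, pen down
RT 270: heading 0 -> 90
FD 18: (3,-10) -> (3,8) [heading=90, draw]
PU: pen up
RT 270: heading 90 -> 180
RT 270: heading 180 -> 270
REPEAT 4 [
  -- iteration 1/4 --
  RT 270: heading 270 -> 0
  FD 12: (3,8) -> (15,8) [heading=0, move]
  -- iteration 2/4 --
  RT 270: heading 0 -> 90
  FD 12: (15,8) -> (15,20) [heading=90, move]
  -- iteration 3/4 --
  RT 270: heading 90 -> 180
  FD 12: (15,20) -> (3,20) [heading=180, move]
  -- iteration 4/4 --
  RT 270: heading 180 -> 270
  FD 12: (3,20) -> (3,8) [heading=270, move]
]
FD 7: (3,8) -> (3,1) [heading=270, move]
LT 270: heading 270 -> 180
FD 20: (3,1) -> (-17,1) [heading=180, move]
FD 14: (-17,1) -> (-31,1) [heading=180, move]
FD 18: (-31,1) -> (-49,1) [heading=180, move]
Final: pos=(-49,1), heading=180, 1 segment(s) drawn

Start position: (3, -10)
Final position: (-49, 1)
Distance = 53.151; >= 1e-6 -> NOT closed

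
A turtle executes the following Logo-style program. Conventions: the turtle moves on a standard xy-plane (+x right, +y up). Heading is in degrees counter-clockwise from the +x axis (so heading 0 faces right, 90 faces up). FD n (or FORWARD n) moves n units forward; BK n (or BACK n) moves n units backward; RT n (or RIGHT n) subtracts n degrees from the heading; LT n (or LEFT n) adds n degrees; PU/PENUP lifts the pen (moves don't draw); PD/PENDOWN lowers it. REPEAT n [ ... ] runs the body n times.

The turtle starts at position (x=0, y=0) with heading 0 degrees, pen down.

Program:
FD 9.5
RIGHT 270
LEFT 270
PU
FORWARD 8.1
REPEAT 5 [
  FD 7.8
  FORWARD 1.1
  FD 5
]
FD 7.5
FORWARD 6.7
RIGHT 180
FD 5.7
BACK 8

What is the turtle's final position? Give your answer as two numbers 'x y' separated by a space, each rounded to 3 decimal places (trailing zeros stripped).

Answer: 103.6 0

Derivation:
Executing turtle program step by step:
Start: pos=(0,0), heading=0, pen down
FD 9.5: (0,0) -> (9.5,0) [heading=0, draw]
RT 270: heading 0 -> 90
LT 270: heading 90 -> 0
PU: pen up
FD 8.1: (9.5,0) -> (17.6,0) [heading=0, move]
REPEAT 5 [
  -- iteration 1/5 --
  FD 7.8: (17.6,0) -> (25.4,0) [heading=0, move]
  FD 1.1: (25.4,0) -> (26.5,0) [heading=0, move]
  FD 5: (26.5,0) -> (31.5,0) [heading=0, move]
  -- iteration 2/5 --
  FD 7.8: (31.5,0) -> (39.3,0) [heading=0, move]
  FD 1.1: (39.3,0) -> (40.4,0) [heading=0, move]
  FD 5: (40.4,0) -> (45.4,0) [heading=0, move]
  -- iteration 3/5 --
  FD 7.8: (45.4,0) -> (53.2,0) [heading=0, move]
  FD 1.1: (53.2,0) -> (54.3,0) [heading=0, move]
  FD 5: (54.3,0) -> (59.3,0) [heading=0, move]
  -- iteration 4/5 --
  FD 7.8: (59.3,0) -> (67.1,0) [heading=0, move]
  FD 1.1: (67.1,0) -> (68.2,0) [heading=0, move]
  FD 5: (68.2,0) -> (73.2,0) [heading=0, move]
  -- iteration 5/5 --
  FD 7.8: (73.2,0) -> (81,0) [heading=0, move]
  FD 1.1: (81,0) -> (82.1,0) [heading=0, move]
  FD 5: (82.1,0) -> (87.1,0) [heading=0, move]
]
FD 7.5: (87.1,0) -> (94.6,0) [heading=0, move]
FD 6.7: (94.6,0) -> (101.3,0) [heading=0, move]
RT 180: heading 0 -> 180
FD 5.7: (101.3,0) -> (95.6,0) [heading=180, move]
BK 8: (95.6,0) -> (103.6,0) [heading=180, move]
Final: pos=(103.6,0), heading=180, 1 segment(s) drawn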